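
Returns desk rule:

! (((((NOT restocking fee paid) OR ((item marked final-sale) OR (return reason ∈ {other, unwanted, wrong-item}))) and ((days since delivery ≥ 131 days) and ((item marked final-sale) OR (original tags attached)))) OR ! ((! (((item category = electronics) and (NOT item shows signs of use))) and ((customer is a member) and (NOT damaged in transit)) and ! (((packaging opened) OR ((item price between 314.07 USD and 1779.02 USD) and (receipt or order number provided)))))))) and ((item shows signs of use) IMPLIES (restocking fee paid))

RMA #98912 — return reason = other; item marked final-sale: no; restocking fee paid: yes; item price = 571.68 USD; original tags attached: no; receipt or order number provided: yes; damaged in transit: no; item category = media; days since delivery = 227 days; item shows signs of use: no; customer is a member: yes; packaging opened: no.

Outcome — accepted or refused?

Atomic conditions:
  NOT restocking fee paid: yes → false
  item marked final-sale: no → false
  return reason ∈ {other, unwanted, wrong-item}: other is in the set → true
  days since delivery ≥ 131 days: 227 ≥ 131 is true
  original tags attached: no → false
  item category = electronics: media == electronics is false
  NOT item shows signs of use: no → true
  customer is a member: yes → true
  NOT damaged in transit: no → true
  packaging opened: no → false
  item price between 314.07 USD and 1779.02 USD: 571.68 in [314.07, 1779.02] is true
  receipt or order number provided: yes → true
  item shows signs of use: no → false
  restocking fee paid: yes → true
Combine:
[1.1.1.1.2] false OR true = true
[1.1.1.1] false OR true = true
[1.1.1.2.2] false OR false = false
[1.1.1.2] true AND false = false
[1.1.1] true AND false = false
[1.1.2.1.1.1] false AND true = false
[1.1.2.1.1] NOT false = true
[1.1.2.1.2] true AND true = true
[1.1.2.1.3.1.2] true AND true = true
[1.1.2.1.3.1] false OR true = true
[1.1.2.1.3] NOT true = false
[1.1.2.1] true AND true AND false = false
[1.1.2] NOT false = true
[1.1] false OR true = true
[1] NOT true = false
[2] false → true (antecedent false ⇒ implication holds) = true
[root] false AND true = false
Overall: false → refused

Refused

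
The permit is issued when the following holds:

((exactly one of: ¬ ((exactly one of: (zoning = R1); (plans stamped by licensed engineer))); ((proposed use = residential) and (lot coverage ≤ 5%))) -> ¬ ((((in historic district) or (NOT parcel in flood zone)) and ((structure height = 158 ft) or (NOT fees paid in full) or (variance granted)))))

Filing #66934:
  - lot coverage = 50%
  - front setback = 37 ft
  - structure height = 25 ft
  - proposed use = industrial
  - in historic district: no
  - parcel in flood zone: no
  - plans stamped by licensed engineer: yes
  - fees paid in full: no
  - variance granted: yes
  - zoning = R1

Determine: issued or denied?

Atomic conditions:
  zoning = R1: R1 == R1 is true
  plans stamped by licensed engineer: yes → true
  proposed use = residential: industrial == residential is false
  lot coverage ≤ 5%: 50 ≤ 5 is false
  in historic district: no → false
  NOT parcel in flood zone: no → true
  structure height = 158 ft: 25 == 158 is false
  NOT fees paid in full: no → true
  variance granted: yes → true
Combine:
[1.1.1] exactly-one(true, true) = false
[1.1] NOT false = true
[1.2] false AND false = false
[1] exactly-one(true, false) = true
[2.1.1] false OR true = true
[2.1.2] false OR true OR true = true
[2.1] true AND true = true
[2] NOT true = false
[root] true → false = false
Overall: false → denied

Denied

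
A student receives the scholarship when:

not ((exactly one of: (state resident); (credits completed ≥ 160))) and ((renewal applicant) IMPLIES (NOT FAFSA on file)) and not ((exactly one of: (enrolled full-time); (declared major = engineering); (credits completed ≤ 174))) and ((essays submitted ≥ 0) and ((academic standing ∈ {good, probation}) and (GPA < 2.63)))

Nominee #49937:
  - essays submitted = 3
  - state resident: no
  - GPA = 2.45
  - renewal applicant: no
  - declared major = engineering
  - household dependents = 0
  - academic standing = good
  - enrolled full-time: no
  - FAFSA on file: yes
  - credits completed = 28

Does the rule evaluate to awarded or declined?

Atomic conditions:
  state resident: no → false
  credits completed ≥ 160: 28 ≥ 160 is false
  renewal applicant: no → false
  NOT FAFSA on file: yes → false
  enrolled full-time: no → false
  declared major = engineering: engineering == engineering is true
  credits completed ≤ 174: 28 ≤ 174 is true
  essays submitted ≥ 0: 3 ≥ 0 is true
  academic standing ∈ {good, probation}: good is in the set → true
  GPA < 2.63: 2.45 < 2.63 is true
Combine:
[1.1] exactly-one(false, false) = false
[1] NOT false = true
[2] false → false (antecedent false ⇒ implication holds) = true
[3.1] exactly-one(false, true, true) = false
[3] NOT false = true
[4.2] true AND true = true
[4] true AND true = true
[root] true AND true AND true AND true = true
Overall: true → awarded

Awarded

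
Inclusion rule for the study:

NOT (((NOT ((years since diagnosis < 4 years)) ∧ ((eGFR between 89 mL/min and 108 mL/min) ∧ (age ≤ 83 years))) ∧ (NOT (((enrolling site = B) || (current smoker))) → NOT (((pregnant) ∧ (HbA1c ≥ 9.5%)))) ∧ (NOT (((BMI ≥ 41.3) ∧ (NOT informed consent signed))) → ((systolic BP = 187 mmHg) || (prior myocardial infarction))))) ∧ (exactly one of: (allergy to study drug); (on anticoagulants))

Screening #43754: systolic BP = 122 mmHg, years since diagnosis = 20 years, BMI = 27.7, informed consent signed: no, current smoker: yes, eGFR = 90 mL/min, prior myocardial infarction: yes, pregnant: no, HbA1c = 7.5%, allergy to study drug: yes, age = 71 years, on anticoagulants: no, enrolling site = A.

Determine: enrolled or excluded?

Atomic conditions:
  years since diagnosis < 4 years: 20 < 4 is false
  eGFR between 89 mL/min and 108 mL/min: 90 in [89, 108] is true
  age ≤ 83 years: 71 ≤ 83 is true
  enrolling site = B: A == B is false
  current smoker: yes → true
  pregnant: no → false
  HbA1c ≥ 9.5%: 7.5 ≥ 9.5 is false
  BMI ≥ 41.3: 27.7 ≥ 41.3 is false
  NOT informed consent signed: no → true
  systolic BP = 187 mmHg: 122 == 187 is false
  prior myocardial infarction: yes → true
  allergy to study drug: yes → true
  on anticoagulants: no → false
Combine:
[1.1.1.1] NOT false = true
[1.1.1.2] true AND true = true
[1.1.1] true AND true = true
[1.1.2.1.1] false OR true = true
[1.1.2.1] NOT true = false
[1.1.2.2.1] false AND false = false
[1.1.2.2] NOT false = true
[1.1.2] false → true (antecedent false ⇒ implication holds) = true
[1.1.3.1.1] false AND true = false
[1.1.3.1] NOT false = true
[1.1.3.2] false OR true = true
[1.1.3] true → true = true
[1.1] true AND true AND true = true
[1] NOT true = false
[2] exactly-one(true, false) = true
[root] false AND true = false
Overall: false → excluded

Excluded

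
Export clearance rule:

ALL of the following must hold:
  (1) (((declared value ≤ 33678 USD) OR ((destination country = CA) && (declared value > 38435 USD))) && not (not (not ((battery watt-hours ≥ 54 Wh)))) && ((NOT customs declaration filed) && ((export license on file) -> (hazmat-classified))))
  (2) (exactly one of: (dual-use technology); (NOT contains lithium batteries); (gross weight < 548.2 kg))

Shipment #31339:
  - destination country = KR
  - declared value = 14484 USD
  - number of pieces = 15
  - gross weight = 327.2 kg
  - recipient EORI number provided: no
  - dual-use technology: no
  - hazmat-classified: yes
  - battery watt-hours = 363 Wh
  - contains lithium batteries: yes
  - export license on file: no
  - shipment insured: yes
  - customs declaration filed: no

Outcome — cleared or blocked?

Blocked

Atomic conditions:
  declared value ≤ 33678 USD: 14484 ≤ 33678 is true
  destination country = CA: KR == CA is false
  declared value > 38435 USD: 14484 > 38435 is false
  battery watt-hours ≥ 54 Wh: 363 ≥ 54 is true
  NOT customs declaration filed: no → true
  export license on file: no → false
  hazmat-classified: yes → true
  dual-use technology: no → false
  NOT contains lithium batteries: yes → false
  gross weight < 548.2 kg: 327.2 < 548.2 is true
Combine:
[1.1.2] false AND false = false
[1.1] true OR false = true
[1.2.1.1] NOT true = false
[1.2.1] NOT false = true
[1.2] NOT true = false
[1.3.2] false → true (antecedent false ⇒ implication holds) = true
[1.3] true AND true = true
[1] true AND false AND true = false
[2] exactly-one(false, false, true) = true
[root] false AND true = false
Overall: false → blocked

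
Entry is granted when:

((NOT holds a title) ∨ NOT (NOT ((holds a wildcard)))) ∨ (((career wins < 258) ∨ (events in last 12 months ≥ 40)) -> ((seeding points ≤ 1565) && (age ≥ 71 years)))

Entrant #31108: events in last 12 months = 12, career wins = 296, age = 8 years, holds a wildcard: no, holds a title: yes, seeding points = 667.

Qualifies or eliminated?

Qualifies

Atomic conditions:
  NOT holds a title: yes → false
  holds a wildcard: no → false
  career wins < 258: 296 < 258 is false
  events in last 12 months ≥ 40: 12 ≥ 40 is false
  seeding points ≤ 1565: 667 ≤ 1565 is true
  age ≥ 71 years: 8 ≥ 71 is false
Combine:
[1.2.1] NOT false = true
[1.2] NOT true = false
[1] false OR false = false
[2.1] false OR false = false
[2.2] true AND false = false
[2] false → false (antecedent false ⇒ implication holds) = true
[root] false OR true = true
Overall: true → qualifies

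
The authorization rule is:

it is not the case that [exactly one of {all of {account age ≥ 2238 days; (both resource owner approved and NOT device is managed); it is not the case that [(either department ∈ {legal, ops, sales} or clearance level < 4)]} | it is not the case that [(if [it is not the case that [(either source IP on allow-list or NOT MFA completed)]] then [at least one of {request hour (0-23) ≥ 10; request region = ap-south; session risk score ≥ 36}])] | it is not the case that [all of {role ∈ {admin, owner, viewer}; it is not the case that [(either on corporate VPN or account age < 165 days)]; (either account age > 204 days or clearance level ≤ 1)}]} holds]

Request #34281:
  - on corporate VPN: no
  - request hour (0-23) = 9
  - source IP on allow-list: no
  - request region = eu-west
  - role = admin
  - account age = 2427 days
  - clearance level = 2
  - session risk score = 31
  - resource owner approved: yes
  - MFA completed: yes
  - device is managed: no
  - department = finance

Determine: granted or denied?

Atomic conditions:
  account age ≥ 2238 days: 2427 ≥ 2238 is true
  resource owner approved: yes → true
  NOT device is managed: no → true
  department ∈ {legal, ops, sales}: finance is not in the set → false
  clearance level < 4: 2 < 4 is true
  source IP on allow-list: no → false
  NOT MFA completed: yes → false
  request hour (0-23) ≥ 10: 9 ≥ 10 is false
  request region = ap-south: eu-west == ap-south is false
  session risk score ≥ 36: 31 ≥ 36 is false
  role ∈ {admin, owner, viewer}: admin is in the set → true
  on corporate VPN: no → false
  account age < 165 days: 2427 < 165 is false
  account age > 204 days: 2427 > 204 is true
  clearance level ≤ 1: 2 ≤ 1 is false
Combine:
[1.1.2] true AND true = true
[1.1.3.1] false OR true = true
[1.1.3] NOT true = false
[1.1] true AND true AND false = false
[1.2.1.1.1] false OR false = false
[1.2.1.1] NOT false = true
[1.2.1.2] false OR false OR false = false
[1.2.1] true → false = false
[1.2] NOT false = true
[1.3.1.2.1] false OR false = false
[1.3.1.2] NOT false = true
[1.3.1.3] true OR false = true
[1.3.1] true AND true AND true = true
[1.3] NOT true = false
[1] exactly-one(false, true, false) = true
[root] NOT true = false
Overall: false → denied

Denied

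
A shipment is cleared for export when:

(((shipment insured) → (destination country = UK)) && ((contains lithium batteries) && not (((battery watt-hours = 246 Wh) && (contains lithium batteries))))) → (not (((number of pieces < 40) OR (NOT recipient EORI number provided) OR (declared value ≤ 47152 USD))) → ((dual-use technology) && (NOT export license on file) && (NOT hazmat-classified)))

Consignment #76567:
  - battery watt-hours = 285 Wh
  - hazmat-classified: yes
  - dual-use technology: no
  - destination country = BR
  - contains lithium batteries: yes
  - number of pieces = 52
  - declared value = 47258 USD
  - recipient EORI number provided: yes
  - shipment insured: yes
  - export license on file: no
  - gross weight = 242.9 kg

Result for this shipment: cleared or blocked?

Atomic conditions:
  shipment insured: yes → true
  destination country = UK: BR == UK is false
  contains lithium batteries: yes → true
  battery watt-hours = 246 Wh: 285 == 246 is false
  number of pieces < 40: 52 < 40 is false
  NOT recipient EORI number provided: yes → false
  declared value ≤ 47152 USD: 47258 ≤ 47152 is false
  dual-use technology: no → false
  NOT export license on file: no → true
  NOT hazmat-classified: yes → false
Combine:
[1.1] true → false = false
[1.2.2.1] false AND true = false
[1.2.2] NOT false = true
[1.2] true AND true = true
[1] false AND true = false
[2.1.1] false OR false OR false = false
[2.1] NOT false = true
[2.2] false AND true AND false = false
[2] true → false = false
[root] false → false (antecedent false ⇒ implication holds) = true
Overall: true → cleared

Cleared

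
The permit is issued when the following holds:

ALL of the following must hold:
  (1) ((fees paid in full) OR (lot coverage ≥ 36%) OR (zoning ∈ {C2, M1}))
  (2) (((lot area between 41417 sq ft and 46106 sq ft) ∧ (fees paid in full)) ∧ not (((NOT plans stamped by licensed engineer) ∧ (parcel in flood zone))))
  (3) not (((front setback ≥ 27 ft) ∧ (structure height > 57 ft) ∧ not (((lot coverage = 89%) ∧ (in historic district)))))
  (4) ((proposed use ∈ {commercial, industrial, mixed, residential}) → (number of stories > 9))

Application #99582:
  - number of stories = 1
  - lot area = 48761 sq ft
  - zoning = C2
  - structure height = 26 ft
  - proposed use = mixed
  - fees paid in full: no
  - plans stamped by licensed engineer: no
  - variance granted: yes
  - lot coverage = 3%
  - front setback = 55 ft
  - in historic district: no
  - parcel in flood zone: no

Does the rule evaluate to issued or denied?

Atomic conditions:
  fees paid in full: no → false
  lot coverage ≥ 36%: 3 ≥ 36 is false
  zoning ∈ {C2, M1}: C2 is in the set → true
  lot area between 41417 sq ft and 46106 sq ft: 48761 in [41417, 46106] is false
  NOT plans stamped by licensed engineer: no → true
  parcel in flood zone: no → false
  front setback ≥ 27 ft: 55 ≥ 27 is true
  structure height > 57 ft: 26 > 57 is false
  lot coverage = 89%: 3 == 89 is false
  in historic district: no → false
  proposed use ∈ {commercial, industrial, mixed, residential}: mixed is in the set → true
  number of stories > 9: 1 > 9 is false
Combine:
[1] false OR false OR true = true
[2.1] false AND false = false
[2.2.1] true AND false = false
[2.2] NOT false = true
[2] false AND true = false
[3.1.3.1] false AND false = false
[3.1.3] NOT false = true
[3.1] true AND false AND true = false
[3] NOT false = true
[4] true → false = false
[root] true AND false AND true AND false = false
Overall: false → denied

Denied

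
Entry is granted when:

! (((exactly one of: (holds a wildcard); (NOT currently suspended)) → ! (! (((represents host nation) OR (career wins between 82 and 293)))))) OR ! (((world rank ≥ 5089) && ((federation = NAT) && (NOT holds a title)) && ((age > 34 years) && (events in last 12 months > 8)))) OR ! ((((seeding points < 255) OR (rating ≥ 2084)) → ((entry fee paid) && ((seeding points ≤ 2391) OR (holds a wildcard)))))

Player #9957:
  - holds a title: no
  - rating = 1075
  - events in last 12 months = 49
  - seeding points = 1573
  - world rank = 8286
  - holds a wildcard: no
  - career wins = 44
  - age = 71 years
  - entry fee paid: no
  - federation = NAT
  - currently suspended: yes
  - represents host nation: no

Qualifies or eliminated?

Eliminated

Atomic conditions:
  holds a wildcard: no → false
  NOT currently suspended: yes → false
  represents host nation: no → false
  career wins between 82 and 293: 44 in [82, 293] is false
  world rank ≥ 5089: 8286 ≥ 5089 is true
  federation = NAT: NAT == NAT is true
  NOT holds a title: no → true
  age > 34 years: 71 > 34 is true
  events in last 12 months > 8: 49 > 8 is true
  seeding points < 255: 1573 < 255 is false
  rating ≥ 2084: 1075 ≥ 2084 is false
  entry fee paid: no → false
  seeding points ≤ 2391: 1573 ≤ 2391 is true
Combine:
[1.1.1] exactly-one(false, false) = false
[1.1.2.1.1] false OR false = false
[1.1.2.1] NOT false = true
[1.1.2] NOT true = false
[1.1] false → false (antecedent false ⇒ implication holds) = true
[1] NOT true = false
[2.1.2] true AND true = true
[2.1.3] true AND true = true
[2.1] true AND true AND true = true
[2] NOT true = false
[3.1.1] false OR false = false
[3.1.2.2] true OR false = true
[3.1.2] false AND true = false
[3.1] false → false (antecedent false ⇒ implication holds) = true
[3] NOT true = false
[root] false OR false OR false = false
Overall: false → eliminated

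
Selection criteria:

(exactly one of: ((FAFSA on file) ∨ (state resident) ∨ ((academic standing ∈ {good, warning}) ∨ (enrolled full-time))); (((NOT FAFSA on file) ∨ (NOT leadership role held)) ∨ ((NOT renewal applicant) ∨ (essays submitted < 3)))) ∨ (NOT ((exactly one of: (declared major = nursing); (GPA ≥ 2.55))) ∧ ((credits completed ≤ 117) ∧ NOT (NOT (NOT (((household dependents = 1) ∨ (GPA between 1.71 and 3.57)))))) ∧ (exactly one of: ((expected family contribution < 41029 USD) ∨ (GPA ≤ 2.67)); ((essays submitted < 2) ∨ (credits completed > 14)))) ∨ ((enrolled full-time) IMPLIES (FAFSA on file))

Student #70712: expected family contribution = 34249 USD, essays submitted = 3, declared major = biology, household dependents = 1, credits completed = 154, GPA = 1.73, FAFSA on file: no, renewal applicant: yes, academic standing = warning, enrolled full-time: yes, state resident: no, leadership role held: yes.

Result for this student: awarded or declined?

Declined

Atomic conditions:
  FAFSA on file: no → false
  state resident: no → false
  academic standing ∈ {good, warning}: warning is in the set → true
  enrolled full-time: yes → true
  NOT FAFSA on file: no → true
  NOT leadership role held: yes → false
  NOT renewal applicant: yes → false
  essays submitted < 3: 3 < 3 is false
  declared major = nursing: biology == nursing is false
  GPA ≥ 2.55: 1.73 ≥ 2.55 is false
  credits completed ≤ 117: 154 ≤ 117 is false
  household dependents = 1: 1 == 1 is true
  GPA between 1.71 and 3.57: 1.73 in [1.71, 3.57] is true
  expected family contribution < 41029 USD: 34249 < 41029 is true
  GPA ≤ 2.67: 1.73 ≤ 2.67 is true
  essays submitted < 2: 3 < 2 is false
  credits completed > 14: 154 > 14 is true
Combine:
[1.1.3] true OR true = true
[1.1] false OR false OR true = true
[1.2.1] true OR false = true
[1.2.2] false OR false = false
[1.2] true OR false = true
[1] exactly-one(true, true) = false
[2.1.1] exactly-one(false, false) = false
[2.1] NOT false = true
[2.2.2.1.1.1] true OR true = true
[2.2.2.1.1] NOT true = false
[2.2.2.1] NOT false = true
[2.2.2] NOT true = false
[2.2] false AND false = false
[2.3.1] true OR true = true
[2.3.2] false OR true = true
[2.3] exactly-one(true, true) = false
[2] true AND false AND false = false
[3] true → false = false
[root] false OR false OR false = false
Overall: false → declined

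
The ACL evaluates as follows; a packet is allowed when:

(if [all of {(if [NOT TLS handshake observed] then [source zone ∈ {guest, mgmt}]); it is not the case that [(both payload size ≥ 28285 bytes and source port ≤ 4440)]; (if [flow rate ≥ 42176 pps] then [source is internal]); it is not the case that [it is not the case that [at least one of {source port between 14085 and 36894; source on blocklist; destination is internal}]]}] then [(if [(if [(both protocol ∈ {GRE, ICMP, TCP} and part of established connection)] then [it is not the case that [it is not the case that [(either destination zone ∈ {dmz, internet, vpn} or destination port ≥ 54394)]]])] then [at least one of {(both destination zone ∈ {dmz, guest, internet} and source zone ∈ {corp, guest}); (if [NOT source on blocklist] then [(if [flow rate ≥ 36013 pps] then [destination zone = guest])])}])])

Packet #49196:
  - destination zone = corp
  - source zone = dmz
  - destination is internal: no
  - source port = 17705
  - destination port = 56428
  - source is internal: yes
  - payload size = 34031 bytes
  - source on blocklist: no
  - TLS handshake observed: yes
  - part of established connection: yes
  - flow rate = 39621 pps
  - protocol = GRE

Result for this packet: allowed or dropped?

Dropped

Atomic conditions:
  NOT TLS handshake observed: yes → false
  source zone ∈ {guest, mgmt}: dmz is not in the set → false
  payload size ≥ 28285 bytes: 34031 ≥ 28285 is true
  source port ≤ 4440: 17705 ≤ 4440 is false
  flow rate ≥ 42176 pps: 39621 ≥ 42176 is false
  source is internal: yes → true
  source port between 14085 and 36894: 17705 in [14085, 36894] is true
  source on blocklist: no → false
  destination is internal: no → false
  protocol ∈ {GRE, ICMP, TCP}: GRE is in the set → true
  part of established connection: yes → true
  destination zone ∈ {dmz, internet, vpn}: corp is not in the set → false
  destination port ≥ 54394: 56428 ≥ 54394 is true
  destination zone ∈ {dmz, guest, internet}: corp is not in the set → false
  source zone ∈ {corp, guest}: dmz is not in the set → false
  NOT source on blocklist: no → true
  flow rate ≥ 36013 pps: 39621 ≥ 36013 is true
  destination zone = guest: corp == guest is false
Combine:
[1.1] false → false (antecedent false ⇒ implication holds) = true
[1.2.1] true AND false = false
[1.2] NOT false = true
[1.3] false → true (antecedent false ⇒ implication holds) = true
[1.4.1.1] true OR false OR false = true
[1.4.1] NOT true = false
[1.4] NOT false = true
[1] true AND true AND true AND true = true
[2.1.1] true AND true = true
[2.1.2.1.1] false OR true = true
[2.1.2.1] NOT true = false
[2.1.2] NOT false = true
[2.1] true → true = true
[2.2.1] false AND false = false
[2.2.2.2] true → false = false
[2.2.2] true → false = false
[2.2] false OR false = false
[2] true → false = false
[root] true → false = false
Overall: false → dropped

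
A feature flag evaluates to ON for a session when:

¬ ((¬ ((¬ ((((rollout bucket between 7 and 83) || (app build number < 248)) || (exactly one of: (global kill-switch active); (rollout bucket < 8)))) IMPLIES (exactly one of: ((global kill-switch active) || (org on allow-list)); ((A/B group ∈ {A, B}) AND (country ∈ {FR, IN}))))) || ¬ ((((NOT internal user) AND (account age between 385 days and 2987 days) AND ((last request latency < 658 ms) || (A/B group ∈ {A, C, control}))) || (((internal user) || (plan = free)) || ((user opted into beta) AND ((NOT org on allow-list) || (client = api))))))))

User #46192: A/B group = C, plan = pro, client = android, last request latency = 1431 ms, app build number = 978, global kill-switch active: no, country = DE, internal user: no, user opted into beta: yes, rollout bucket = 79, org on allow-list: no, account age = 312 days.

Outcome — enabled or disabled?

Atomic conditions:
  rollout bucket between 7 and 83: 79 in [7, 83] is true
  app build number < 248: 978 < 248 is false
  global kill-switch active: no → false
  rollout bucket < 8: 79 < 8 is false
  org on allow-list: no → false
  A/B group ∈ {A, B}: C is not in the set → false
  country ∈ {FR, IN}: DE is not in the set → false
  NOT internal user: no → true
  account age between 385 days and 2987 days: 312 in [385, 2987] is false
  last request latency < 658 ms: 1431 < 658 is false
  A/B group ∈ {A, C, control}: C is in the set → true
  internal user: no → false
  plan = free: pro == free is false
  user opted into beta: yes → true
  NOT org on allow-list: no → true
  client = api: android == api is false
Combine:
[1.1.1.1.1.1] true OR false = true
[1.1.1.1.1.2] exactly-one(false, false) = false
[1.1.1.1.1] true OR false = true
[1.1.1.1] NOT true = false
[1.1.1.2.1] false OR false = false
[1.1.1.2.2] false AND false = false
[1.1.1.2] exactly-one(false, false) = false
[1.1.1] false → false (antecedent false ⇒ implication holds) = true
[1.1] NOT true = false
[1.2.1.1.3] false OR true = true
[1.2.1.1] true AND false AND true = false
[1.2.1.2.1] false OR false = false
[1.2.1.2.2.2] true OR false = true
[1.2.1.2.2] true AND true = true
[1.2.1.2] false OR true = true
[1.2.1] false OR true = true
[1.2] NOT true = false
[1] false OR false = false
[root] NOT false = true
Overall: true → enabled

Enabled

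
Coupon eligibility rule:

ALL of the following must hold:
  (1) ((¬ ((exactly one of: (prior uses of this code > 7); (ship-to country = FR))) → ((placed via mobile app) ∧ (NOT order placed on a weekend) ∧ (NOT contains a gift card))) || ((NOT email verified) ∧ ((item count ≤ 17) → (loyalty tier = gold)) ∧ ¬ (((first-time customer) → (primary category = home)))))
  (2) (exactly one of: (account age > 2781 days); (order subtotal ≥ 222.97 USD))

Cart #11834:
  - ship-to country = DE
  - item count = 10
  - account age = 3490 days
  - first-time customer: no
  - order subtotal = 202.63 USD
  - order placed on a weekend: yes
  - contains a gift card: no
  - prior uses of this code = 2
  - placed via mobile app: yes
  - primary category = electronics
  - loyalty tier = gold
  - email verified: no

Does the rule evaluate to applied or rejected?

Atomic conditions:
  prior uses of this code > 7: 2 > 7 is false
  ship-to country = FR: DE == FR is false
  placed via mobile app: yes → true
  NOT order placed on a weekend: yes → false
  NOT contains a gift card: no → true
  NOT email verified: no → true
  item count ≤ 17: 10 ≤ 17 is true
  loyalty tier = gold: gold == gold is true
  first-time customer: no → false
  primary category = home: electronics == home is false
  account age > 2781 days: 3490 > 2781 is true
  order subtotal ≥ 222.97 USD: 202.63 ≥ 222.97 is false
Combine:
[1.1.1.1] exactly-one(false, false) = false
[1.1.1] NOT false = true
[1.1.2] true AND false AND true = false
[1.1] true → false = false
[1.2.2] true → true = true
[1.2.3.1] false → false (antecedent false ⇒ implication holds) = true
[1.2.3] NOT true = false
[1.2] true AND true AND false = false
[1] false OR false = false
[2] exactly-one(true, false) = true
[root] false AND true = false
Overall: false → rejected

Rejected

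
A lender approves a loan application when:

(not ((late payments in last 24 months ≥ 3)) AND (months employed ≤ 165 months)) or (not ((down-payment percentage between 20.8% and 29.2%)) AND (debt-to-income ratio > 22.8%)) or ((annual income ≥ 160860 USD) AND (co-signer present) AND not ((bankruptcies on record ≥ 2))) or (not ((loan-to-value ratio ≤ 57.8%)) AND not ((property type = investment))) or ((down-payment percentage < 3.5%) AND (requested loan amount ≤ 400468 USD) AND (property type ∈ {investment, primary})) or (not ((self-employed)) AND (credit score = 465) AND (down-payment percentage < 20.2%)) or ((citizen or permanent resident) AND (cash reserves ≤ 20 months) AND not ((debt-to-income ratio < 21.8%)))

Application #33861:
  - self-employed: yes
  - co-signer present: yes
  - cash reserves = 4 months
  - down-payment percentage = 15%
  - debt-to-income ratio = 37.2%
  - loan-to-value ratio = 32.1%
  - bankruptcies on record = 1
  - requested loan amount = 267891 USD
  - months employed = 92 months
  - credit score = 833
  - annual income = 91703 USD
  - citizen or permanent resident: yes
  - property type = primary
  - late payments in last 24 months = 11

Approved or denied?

Approved

Atomic conditions:
  late payments in last 24 months ≥ 3: 11 ≥ 3 is true
  months employed ≤ 165 months: 92 ≤ 165 is true
  down-payment percentage between 20.8% and 29.2%: 15 in [20.8, 29.2] is false
  debt-to-income ratio > 22.8%: 37.2 > 22.8 is true
  annual income ≥ 160860 USD: 91703 ≥ 160860 is false
  co-signer present: yes → true
  bankruptcies on record ≥ 2: 1 ≥ 2 is false
  loan-to-value ratio ≤ 57.8%: 32.1 ≤ 57.8 is true
  property type = investment: primary == investment is false
  down-payment percentage < 3.5%: 15 < 3.5 is false
  requested loan amount ≤ 400468 USD: 267891 ≤ 400468 is true
  property type ∈ {investment, primary}: primary is in the set → true
  self-employed: yes → true
  credit score = 465: 833 == 465 is false
  down-payment percentage < 20.2%: 15 < 20.2 is true
  citizen or permanent resident: yes → true
  cash reserves ≤ 20 months: 4 ≤ 20 is true
  debt-to-income ratio < 21.8%: 37.2 < 21.8 is false
Combine:
[1.1] NOT true = false
[1] false AND true = false
[2.1] NOT false = true
[2] true AND true = true
[3.3] NOT false = true
[3] false AND true AND true = false
[4.1] NOT true = false
[4.2] NOT false = true
[4] false AND true = false
[5] false AND true AND true = false
[6.1] NOT true = false
[6] false AND false AND true = false
[7.3] NOT false = true
[7] true AND true AND true = true
[root] false OR true OR false OR false OR false OR false OR true = true
Overall: true → approved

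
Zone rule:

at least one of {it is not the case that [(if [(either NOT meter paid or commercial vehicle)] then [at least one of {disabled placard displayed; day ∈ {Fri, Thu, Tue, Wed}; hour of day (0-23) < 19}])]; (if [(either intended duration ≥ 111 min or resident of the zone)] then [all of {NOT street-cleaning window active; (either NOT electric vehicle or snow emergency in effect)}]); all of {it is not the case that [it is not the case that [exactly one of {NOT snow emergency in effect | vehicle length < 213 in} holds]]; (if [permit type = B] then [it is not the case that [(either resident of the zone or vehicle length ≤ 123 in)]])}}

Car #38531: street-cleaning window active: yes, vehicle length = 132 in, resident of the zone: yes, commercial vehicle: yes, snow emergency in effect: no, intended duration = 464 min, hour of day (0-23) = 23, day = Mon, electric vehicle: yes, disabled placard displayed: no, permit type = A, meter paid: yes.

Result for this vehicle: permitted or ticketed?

Atomic conditions:
  NOT meter paid: yes → false
  commercial vehicle: yes → true
  disabled placard displayed: no → false
  day ∈ {Fri, Thu, Tue, Wed}: Mon is not in the set → false
  hour of day (0-23) < 19: 23 < 19 is false
  intended duration ≥ 111 min: 464 ≥ 111 is true
  resident of the zone: yes → true
  NOT street-cleaning window active: yes → false
  NOT electric vehicle: yes → false
  snow emergency in effect: no → false
  NOT snow emergency in effect: no → true
  vehicle length < 213 in: 132 < 213 is true
  permit type = B: A == B is false
  vehicle length ≤ 123 in: 132 ≤ 123 is false
Combine:
[1.1.1] false OR true = true
[1.1.2] false OR false OR false = false
[1.1] true → false = false
[1] NOT false = true
[2.1] true OR true = true
[2.2.2] false OR false = false
[2.2] false AND false = false
[2] true → false = false
[3.1.1.1] exactly-one(true, true) = false
[3.1.1] NOT false = true
[3.1] NOT true = false
[3.2.2.1] true OR false = true
[3.2.2] NOT true = false
[3.2] false → false (antecedent false ⇒ implication holds) = true
[3] false AND true = false
[root] true OR false OR false = true
Overall: true → permitted

Permitted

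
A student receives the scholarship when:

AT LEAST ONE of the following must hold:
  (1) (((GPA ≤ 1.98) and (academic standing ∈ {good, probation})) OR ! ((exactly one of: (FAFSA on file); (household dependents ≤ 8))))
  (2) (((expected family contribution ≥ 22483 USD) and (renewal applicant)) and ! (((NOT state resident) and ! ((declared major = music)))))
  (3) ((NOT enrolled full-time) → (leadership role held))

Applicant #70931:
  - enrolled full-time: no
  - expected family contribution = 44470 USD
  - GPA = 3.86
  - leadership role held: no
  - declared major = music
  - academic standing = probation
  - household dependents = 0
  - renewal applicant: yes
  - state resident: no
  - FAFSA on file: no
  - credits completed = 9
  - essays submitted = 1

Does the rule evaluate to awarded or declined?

Awarded

Atomic conditions:
  GPA ≤ 1.98: 3.86 ≤ 1.98 is false
  academic standing ∈ {good, probation}: probation is in the set → true
  FAFSA on file: no → false
  household dependents ≤ 8: 0 ≤ 8 is true
  expected family contribution ≥ 22483 USD: 44470 ≥ 22483 is true
  renewal applicant: yes → true
  NOT state resident: no → true
  declared major = music: music == music is true
  NOT enrolled full-time: no → true
  leadership role held: no → false
Combine:
[1.1] false AND true = false
[1.2.1] exactly-one(false, true) = true
[1.2] NOT true = false
[1] false OR false = false
[2.1] true AND true = true
[2.2.1.2] NOT true = false
[2.2.1] true AND false = false
[2.2] NOT false = true
[2] true AND true = true
[3] true → false = false
[root] false OR true OR false = true
Overall: true → awarded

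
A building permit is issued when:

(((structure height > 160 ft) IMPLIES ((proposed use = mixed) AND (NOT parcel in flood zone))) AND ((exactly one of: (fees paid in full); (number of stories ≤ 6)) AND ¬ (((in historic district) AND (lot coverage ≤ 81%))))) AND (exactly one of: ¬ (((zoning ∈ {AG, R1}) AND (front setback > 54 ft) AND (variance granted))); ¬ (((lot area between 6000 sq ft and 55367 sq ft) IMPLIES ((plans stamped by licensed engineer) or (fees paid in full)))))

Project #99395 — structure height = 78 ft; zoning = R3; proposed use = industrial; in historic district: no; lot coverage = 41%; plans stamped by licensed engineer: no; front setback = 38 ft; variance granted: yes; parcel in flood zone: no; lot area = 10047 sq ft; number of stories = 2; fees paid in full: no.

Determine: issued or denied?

Denied

Atomic conditions:
  structure height > 160 ft: 78 > 160 is false
  proposed use = mixed: industrial == mixed is false
  NOT parcel in flood zone: no → true
  fees paid in full: no → false
  number of stories ≤ 6: 2 ≤ 6 is true
  in historic district: no → false
  lot coverage ≤ 81%: 41 ≤ 81 is true
  zoning ∈ {AG, R1}: R3 is not in the set → false
  front setback > 54 ft: 38 > 54 is false
  variance granted: yes → true
  lot area between 6000 sq ft and 55367 sq ft: 10047 in [6000, 55367] is true
  plans stamped by licensed engineer: no → false
Combine:
[1.1.2] false AND true = false
[1.1] false → false (antecedent false ⇒ implication holds) = true
[1.2.1] exactly-one(false, true) = true
[1.2.2.1] false AND true = false
[1.2.2] NOT false = true
[1.2] true AND true = true
[1] true AND true = true
[2.1.1] false AND false AND true = false
[2.1] NOT false = true
[2.2.1.2] false OR false = false
[2.2.1] true → false = false
[2.2] NOT false = true
[2] exactly-one(true, true) = false
[root] true AND false = false
Overall: false → denied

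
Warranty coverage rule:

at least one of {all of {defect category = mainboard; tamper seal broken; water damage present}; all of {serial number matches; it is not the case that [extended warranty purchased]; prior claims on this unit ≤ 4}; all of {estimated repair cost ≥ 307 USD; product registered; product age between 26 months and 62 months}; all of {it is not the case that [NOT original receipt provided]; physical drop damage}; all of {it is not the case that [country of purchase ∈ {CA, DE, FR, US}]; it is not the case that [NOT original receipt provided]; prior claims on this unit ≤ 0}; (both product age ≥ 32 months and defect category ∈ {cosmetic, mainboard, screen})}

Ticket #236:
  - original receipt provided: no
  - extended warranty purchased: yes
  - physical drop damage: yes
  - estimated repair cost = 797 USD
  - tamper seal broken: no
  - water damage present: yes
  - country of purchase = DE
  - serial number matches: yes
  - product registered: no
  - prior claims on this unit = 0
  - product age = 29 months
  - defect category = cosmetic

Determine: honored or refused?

Atomic conditions:
  defect category = mainboard: cosmetic == mainboard is false
  tamper seal broken: no → false
  water damage present: yes → true
  serial number matches: yes → true
  extended warranty purchased: yes → true
  prior claims on this unit ≤ 4: 0 ≤ 4 is true
  estimated repair cost ≥ 307 USD: 797 ≥ 307 is true
  product registered: no → false
  product age between 26 months and 62 months: 29 in [26, 62] is true
  NOT original receipt provided: no → true
  physical drop damage: yes → true
  country of purchase ∈ {CA, DE, FR, US}: DE is in the set → true
  prior claims on this unit ≤ 0: 0 ≤ 0 is true
  product age ≥ 32 months: 29 ≥ 32 is false
  defect category ∈ {cosmetic, mainboard, screen}: cosmetic is in the set → true
Combine:
[1] false AND false AND true = false
[2.2] NOT true = false
[2] true AND false AND true = false
[3] true AND false AND true = false
[4.1] NOT true = false
[4] false AND true = false
[5.1] NOT true = false
[5.2] NOT true = false
[5] false AND false AND true = false
[6] false AND true = false
[root] false OR false OR false OR false OR false OR false = false
Overall: false → refused

Refused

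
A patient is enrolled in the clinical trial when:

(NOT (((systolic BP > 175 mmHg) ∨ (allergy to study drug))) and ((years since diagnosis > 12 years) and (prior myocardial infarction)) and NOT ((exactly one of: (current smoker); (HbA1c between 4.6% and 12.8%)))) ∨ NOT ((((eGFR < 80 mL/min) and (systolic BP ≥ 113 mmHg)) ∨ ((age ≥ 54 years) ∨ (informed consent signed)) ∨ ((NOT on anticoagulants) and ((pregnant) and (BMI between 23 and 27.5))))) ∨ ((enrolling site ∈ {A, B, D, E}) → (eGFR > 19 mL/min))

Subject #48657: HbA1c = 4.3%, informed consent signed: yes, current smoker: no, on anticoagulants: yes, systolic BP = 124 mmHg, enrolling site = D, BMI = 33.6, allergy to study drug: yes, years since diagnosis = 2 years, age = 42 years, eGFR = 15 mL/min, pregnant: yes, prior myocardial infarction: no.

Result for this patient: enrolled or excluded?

Excluded

Atomic conditions:
  systolic BP > 175 mmHg: 124 > 175 is false
  allergy to study drug: yes → true
  years since diagnosis > 12 years: 2 > 12 is false
  prior myocardial infarction: no → false
  current smoker: no → false
  HbA1c between 4.6% and 12.8%: 4.3 in [4.6, 12.8] is false
  eGFR < 80 mL/min: 15 < 80 is true
  systolic BP ≥ 113 mmHg: 124 ≥ 113 is true
  age ≥ 54 years: 42 ≥ 54 is false
  informed consent signed: yes → true
  NOT on anticoagulants: yes → false
  pregnant: yes → true
  BMI between 23 and 27.5: 33.6 in [23, 27.5] is false
  enrolling site ∈ {A, B, D, E}: D is in the set → true
  eGFR > 19 mL/min: 15 > 19 is false
Combine:
[1.1.1] false OR true = true
[1.1] NOT true = false
[1.2] false AND false = false
[1.3.1] exactly-one(false, false) = false
[1.3] NOT false = true
[1] false AND false AND true = false
[2.1.1] true AND true = true
[2.1.2] false OR true = true
[2.1.3.2] true AND false = false
[2.1.3] false AND false = false
[2.1] true OR true OR false = true
[2] NOT true = false
[3] true → false = false
[root] false OR false OR false = false
Overall: false → excluded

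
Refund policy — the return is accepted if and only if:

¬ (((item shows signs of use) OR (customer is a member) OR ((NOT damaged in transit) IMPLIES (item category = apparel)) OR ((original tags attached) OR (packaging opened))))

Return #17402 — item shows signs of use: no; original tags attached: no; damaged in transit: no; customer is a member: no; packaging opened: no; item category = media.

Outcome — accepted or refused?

Accepted

Atomic conditions:
  item shows signs of use: no → false
  customer is a member: no → false
  NOT damaged in transit: no → true
  item category = apparel: media == apparel is false
  original tags attached: no → false
  packaging opened: no → false
Combine:
[1.3] true → false = false
[1.4] false OR false = false
[1] false OR false OR false OR false = false
[root] NOT false = true
Overall: true → accepted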